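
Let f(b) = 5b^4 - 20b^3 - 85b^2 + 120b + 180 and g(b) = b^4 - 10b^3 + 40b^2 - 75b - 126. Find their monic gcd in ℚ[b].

b^2 - 5b - 6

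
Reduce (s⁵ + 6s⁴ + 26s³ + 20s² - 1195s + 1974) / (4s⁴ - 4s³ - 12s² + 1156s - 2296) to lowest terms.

Apply the Euclidean algorithm:
  s⁵ + 6s⁴ + 26s³ + 20s² - 1195s + 1974 = ((1/4)s + 7/4)(4s⁴ - 4s³ - 12s² + 1156s - 2296) + (36s³ - 248s² - 2644s + 5992)
  4s⁴ - 4s³ - 12s² + 1156s - 2296 = ((1/9)s + 53/81)(36s³ - 248s² - 2644s + 5992) + ((35968/81)s² + (179840/81)s - 503552/81)
  36s³ - 248s² - 2644s + 5992 = ((729/8992)s - 8667/8992)((35968/81)s² + (179840/81)s - 503552/81) + (0)
Last nonzero remainder: (35968/81)s² + (179840/81)s - 503552/81. Dividing through by 35968/81 gives the monic gcd s² + 5s - 14.
Cancel s² + 5s - 14 from numerator and denominator to get the reduced form.

(s³ + s² + 35s - 141)/(4s² - 24s + 164)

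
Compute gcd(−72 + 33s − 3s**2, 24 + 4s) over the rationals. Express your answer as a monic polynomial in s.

1

Repeated division with remainder:
  −3s**2 + 33s − 72 = (−(3/4)s + 51/4)(4s + 24) + (−378)
  4s + 24 = (−(2/189)s − 4/63)(−378) + (0)
The last nonzero remainder is the constant −378, so the polynomials are coprime and gcd = 1.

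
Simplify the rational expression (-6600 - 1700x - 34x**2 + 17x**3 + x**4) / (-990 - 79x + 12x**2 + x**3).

(-60 - 4x + x**2)/(-9 + x)

Euclidean algorithm in ℚ[x]:
  x**4 + 17x**3 - 34x**2 - 1700x - 6600 = (x + 5)(x**3 + 12x**2 - 79x - 990) + (-15x**2 - 315x - 1650)
  x**3 + 12x**2 - 79x - 990 = (-(1/15)x + 3/5)(-15x**2 - 315x - 1650) + (0)
Last nonzero remainder: -15x**2 - 315x - 1650. Dividing through by -15 gives the monic gcd x**2 + 21x + 110.
Cancel x**2 + 21x + 110 from numerator and denominator to get the reduced form.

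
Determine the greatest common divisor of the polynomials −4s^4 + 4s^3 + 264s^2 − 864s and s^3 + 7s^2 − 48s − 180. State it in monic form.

By polynomial division,
  −4s^4 + 4s^3 + 264s^2 − 864s = (−4s + 32)(s^3 + 7s^2 − 48s − 180) + (−152s^2 − 48s + 5760)
  s^3 + 7s^2 − 48s − 180 = (−(1/152)s − 127/2888)(−152s^2 − 48s + 5760) + (−(4410/361)s + 26460/361)
  −152s^2 − 48s + 5760 = ((27436/2205)s + 11552/147)(−(4410/361)s + 26460/361) + (0)
Last nonzero remainder: −(4410/361)s + 26460/361. Dividing through by −4410/361 gives the monic gcd s − 6.

s − 6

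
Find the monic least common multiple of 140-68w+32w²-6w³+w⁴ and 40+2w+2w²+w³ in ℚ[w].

Repeated division with remainder:
  w⁴-6w³+32w²-68w+140 = (w-8)(w³+2w²+2w+40) + (46w²-92w+460)
  w³+2w²+2w+40 = ((1/46)w+2/23)(46w²-92w+460) + (0)
Last nonzero remainder: 46w²-92w+460. Dividing through by 46 gives the monic gcd w²-2w+10.
Then lcm(f, g) = f·g / gcd(f, g); expanding and making the result monic gives the answer.

560-132w+60w²+8w³-2w⁴+w⁵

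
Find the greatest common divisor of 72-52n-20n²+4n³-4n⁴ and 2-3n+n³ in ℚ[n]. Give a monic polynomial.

-2+n+n²

By polynomial division,
  -4n⁴+4n³-20n²-52n+72 = (-4n+4)(n³-3n+2) + (-32n²-32n+64)
  n³-3n+2 = (-(1/32)n+1/32)(-32n²-32n+64) + (0)
Last nonzero remainder: -32n²-32n+64. Dividing through by -32 gives the monic gcd n²+n-2.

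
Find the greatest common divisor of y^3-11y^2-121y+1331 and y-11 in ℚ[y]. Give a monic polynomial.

y-11

Repeated division with remainder:
  y^3-11y^2-121y+1331 = (y^2-121)(y-11) + (0)
The last nonzero remainder y-11 is already monic.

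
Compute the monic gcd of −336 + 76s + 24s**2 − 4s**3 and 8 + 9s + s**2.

By polynomial division,
  −4s**3 + 24s**2 + 76s − 336 = (−4s + 60)(s**2 + 9s + 8) + (−432s − 816)
  s**2 + 9s + 8 = (−(1/432)s − 4/243)(−432s − 816) + (−440/81)
  −432s − 816 = ((4374/55)s + 8262/55)(−440/81) + (0)
The last nonzero remainder is the constant −440/81, so the polynomials are coprime and gcd = 1.

1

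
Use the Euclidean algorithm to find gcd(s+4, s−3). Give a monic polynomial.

Apply the Euclidean algorithm:
  s+4 = (s−3) + (7)
  s−3 = ((1/7)s−3/7)(7) + (0)
The last nonzero remainder is the constant 7, so the polynomials are coprime and gcd = 1.

1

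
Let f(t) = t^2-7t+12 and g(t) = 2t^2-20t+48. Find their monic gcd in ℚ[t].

By polynomial division,
  t^2-7t+12 = (1/2)(2t^2-20t+48) + (3t-12)
  2t^2-20t+48 = ((2/3)t-4)(3t-12) + (0)
Last nonzero remainder: 3t-12. Dividing through by 3 gives the monic gcd t-4.

t-4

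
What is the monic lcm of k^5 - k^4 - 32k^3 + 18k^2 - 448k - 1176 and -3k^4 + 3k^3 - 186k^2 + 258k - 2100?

By polynomial division,
  k^5 - k^4 - 32k^3 + 18k^2 - 448k - 1176 = (-(1/3)k)(-3k^4 + 3k^3 - 186k^2 + 258k - 2100) + (-94k^3 + 104k^2 - 1148k - 1176)
  -3k^4 + 3k^3 - 186k^2 + 258k - 2100 = ((3/94)k + 15/4418)(-94k^3 + 104k^2 - 1148k - 1176) + (-(330720/2209)k^2 + (661440/2209)k - 4630080/2209)
  -94k^3 + 104k^2 - 1148k - 1176 = ((103823/165360)k + 15463/27560)(-(330720/2209)k^2 + (661440/2209)k - 4630080/2209) + (0)
Last nonzero remainder: -(330720/2209)k^2 + (661440/2209)k - 4630080/2209. Dividing through by -330720/2209 gives the monic gcd k^2 - 2k + 14.
Then lcm(f, g) = f·g / gcd(f, g); expanding and making the result monic gives the answer.

k^7 + 17k^5 - 64k^4 - 2030k^3 - 724k^2 - 23576k - 58800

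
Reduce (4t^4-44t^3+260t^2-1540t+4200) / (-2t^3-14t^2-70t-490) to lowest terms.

(-2t^2+22t-60)/(t+7)

Euclidean algorithm in ℚ[t]:
  4t^4-44t^3+260t^2-1540t+4200 = (-2t+36)(-2t^3-14t^2-70t-490) + (624t^2+21840)
  -2t^3-14t^2-70t-490 = (-(1/312)t-7/312)(624t^2+21840) + (0)
Last nonzero remainder: 624t^2+21840. Dividing through by 624 gives the monic gcd t^2+35.
Cancel t^2+35 from numerator and denominator to get the reduced form.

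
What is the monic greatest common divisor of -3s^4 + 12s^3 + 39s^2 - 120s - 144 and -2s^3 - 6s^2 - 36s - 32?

s + 1

Euclidean algorithm in ℚ[s]:
  -3s^4 + 12s^3 + 39s^2 - 120s - 144 = ((3/2)s - 21/2)(-2s^3 - 6s^2 - 36s - 32) + (30s^2 - 450s - 480)
  -2s^3 - 6s^2 - 36s - 32 = (-(1/15)s - 6/5)(30s^2 - 450s - 480) + (-608s - 608)
  30s^2 - 450s - 480 = (-(15/304)s + 15/19)(-608s - 608) + (0)
Last nonzero remainder: -608s - 608. Dividing through by -608 gives the monic gcd s + 1.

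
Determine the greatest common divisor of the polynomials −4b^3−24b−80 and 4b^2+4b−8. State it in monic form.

b+2

By polynomial division,
  −4b^3−24b−80 = (−b+1)(4b^2+4b−8) + (−36b−72)
  4b^2+4b−8 = (−(1/9)b+1/9)(−36b−72) + (0)
Last nonzero remainder: −36b−72. Dividing through by −36 gives the monic gcd b+2.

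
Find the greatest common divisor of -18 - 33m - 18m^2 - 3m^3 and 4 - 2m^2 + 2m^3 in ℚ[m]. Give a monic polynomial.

1 + m

Euclidean algorithm in ℚ[m]:
  -3m^3 - 18m^2 - 33m - 18 = (-3/2)(2m^3 - 2m^2 + 4) + (-21m^2 - 33m - 12)
  2m^3 - 2m^2 + 4 = (-(2/21)m + 12/49)(-21m^2 - 33m - 12) + ((340/49)m + 340/49)
  -21m^2 - 33m - 12 = (-(1029/340)m - 147/85)((340/49)m + 340/49) + (0)
Last nonzero remainder: (340/49)m + 340/49. Dividing through by 340/49 gives the monic gcd m + 1.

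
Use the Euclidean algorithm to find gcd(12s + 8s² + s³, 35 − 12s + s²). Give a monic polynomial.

Euclidean algorithm in ℚ[s]:
  s³ + 8s² + 12s = (s + 20)(s² − 12s + 35) + (217s − 700)
  s² − 12s + 35 = ((1/217)s − 272/6727)(217s − 700) + (6435/961)
  217s − 700 = ((208537/6435)s − 134540/1287)(6435/961) + (0)
The last nonzero remainder is the constant 6435/961, so the polynomials are coprime and gcd = 1.

1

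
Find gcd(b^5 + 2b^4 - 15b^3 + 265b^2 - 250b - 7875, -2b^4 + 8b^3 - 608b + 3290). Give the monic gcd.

Apply the Euclidean algorithm:
  b^5 + 2b^4 - 15b^3 + 265b^2 - 250b - 7875 = (-(1/2)b - 3)(-2b^4 + 8b^3 - 608b + 3290) + (9b^3 - 39b^2 - 429b + 1995)
  -2b^4 + 8b^3 - 608b + 3290 = (-(2/9)b - 2/27)(9b^3 - 39b^2 - 429b + 1995) + (-(884/9)b^2 - (1768/9)b + 30940/9)
  9b^3 - 39b^2 - 429b + 1995 = (-(81/884)b + 513/884)(-(884/9)b^2 - (1768/9)b + 30940/9) + (0)
Last nonzero remainder: -(884/9)b^2 - (1768/9)b + 30940/9. Dividing through by -884/9 gives the monic gcd b^2 + 2b - 35.

b^2 + 2b - 35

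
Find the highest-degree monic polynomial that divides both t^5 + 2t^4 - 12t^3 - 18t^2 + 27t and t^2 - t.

Repeated division with remainder:
  t^5 + 2t^4 - 12t^3 - 18t^2 + 27t = (t^3 + 3t^2 - 9t - 27)(t^2 - t) + (0)
The last nonzero remainder t^2 - t is already monic.

t^2 - t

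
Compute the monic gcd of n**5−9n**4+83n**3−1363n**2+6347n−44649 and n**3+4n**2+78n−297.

n**2+7n+99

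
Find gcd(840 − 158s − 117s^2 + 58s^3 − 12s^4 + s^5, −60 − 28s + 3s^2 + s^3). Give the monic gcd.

−10 − 3s + s^2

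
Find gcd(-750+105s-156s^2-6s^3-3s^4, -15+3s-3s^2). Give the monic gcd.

Repeated division with remainder:
  -3s^4-6s^3-156s^2+105s-750 = (s^2+3s+50)(-3s^2+3s-15) + (0)
Last nonzero remainder: -3s^2+3s-15. Dividing through by -3 gives the monic gcd s^2-s+5.

5-s+s^2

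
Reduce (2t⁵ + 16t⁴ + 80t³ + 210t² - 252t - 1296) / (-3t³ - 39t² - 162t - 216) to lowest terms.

(-2t³ - 2t² - 42t + 108)/(3t + 18)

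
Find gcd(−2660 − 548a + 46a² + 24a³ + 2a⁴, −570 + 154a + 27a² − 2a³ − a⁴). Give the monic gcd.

−190 − 12a + 5a² + a³

By polynomial division,
  2a⁴ + 24a³ + 46a² − 548a − 2660 = (−2)(−a⁴ − 2a³ + 27a² + 154a − 570) + (20a³ + 100a² − 240a − 3800)
  −a⁴ − 2a³ + 27a² + 154a − 570 = (−(1/20)a + 3/20)(20a³ + 100a² − 240a − 3800) + (0)
Last nonzero remainder: 20a³ + 100a² − 240a − 3800. Dividing through by 20 gives the monic gcd a³ + 5a² − 12a − 190.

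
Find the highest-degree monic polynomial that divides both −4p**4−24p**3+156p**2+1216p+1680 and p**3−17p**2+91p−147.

p−7

Apply the Euclidean algorithm:
  −4p**4−24p**3+156p**2+1216p+1680 = (−4p−92)(p**3−17p**2+91p−147) + (−1044p**2+9000p−11844)
  p**3−17p**2+91p−147 = (−(1/1044)p+27/3364)(−1044p**2+9000p−11844) + ((6240/841)p−43680/841)
  −1044p**2+9000p−11844 = (−(73167/520)p+118581/520)((6240/841)p−43680/841) + (0)
Last nonzero remainder: (6240/841)p−43680/841. Dividing through by 6240/841 gives the monic gcd p−7.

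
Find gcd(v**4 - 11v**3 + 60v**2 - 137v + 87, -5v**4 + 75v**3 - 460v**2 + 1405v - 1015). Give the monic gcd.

v**3 - 8v**2 + 36v - 29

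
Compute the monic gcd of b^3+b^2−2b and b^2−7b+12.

Euclidean algorithm in ℚ[b]:
  b^3+b^2−2b = (b+8)(b^2−7b+12) + (42b−96)
  b^2−7b+12 = ((1/42)b−11/98)(42b−96) + (60/49)
  42b−96 = ((343/10)b−392/5)(60/49) + (0)
The last nonzero remainder is the constant 60/49, so the polynomials are coprime and gcd = 1.

1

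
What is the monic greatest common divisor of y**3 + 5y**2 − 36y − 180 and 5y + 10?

1

Apply the Euclidean algorithm:
  y**3 + 5y**2 − 36y − 180 = ((1/5)y**2 + (3/5)y − 42/5)(5y + 10) + (−96)
  5y + 10 = (−(5/96)y − 5/48)(−96) + (0)
The last nonzero remainder is the constant −96, so the polynomials are coprime and gcd = 1.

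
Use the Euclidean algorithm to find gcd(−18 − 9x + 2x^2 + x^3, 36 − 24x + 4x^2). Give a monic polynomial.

−3 + x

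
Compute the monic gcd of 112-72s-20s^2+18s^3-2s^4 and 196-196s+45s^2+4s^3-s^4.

-28+32s-11s^2+s^3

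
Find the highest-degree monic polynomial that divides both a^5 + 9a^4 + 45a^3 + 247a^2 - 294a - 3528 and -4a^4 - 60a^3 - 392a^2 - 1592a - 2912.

a^2 + 11a + 28

By polynomial division,
  a^5 + 9a^4 + 45a^3 + 247a^2 - 294a - 3528 = (-(1/4)a + 3/2)(-4a^4 - 60a^3 - 392a^2 - 1592a - 2912) + (37a^3 + 437a^2 + 1366a + 840)
  -4a^4 - 60a^3 - 392a^2 - 1592a - 2912 = (-(4/37)a - 472/1369)(37a^3 + 437a^2 + 1366a + 840) + (-(128216/1369)a^2 - (1410376/1369)a - 3590048/1369)
  37a^3 + 437a^2 + 1366a + 840 = (-(50653/128216)a - 20535/64108)(-(128216/1369)a^2 - (1410376/1369)a - 3590048/1369) + (0)
Last nonzero remainder: -(128216/1369)a^2 - (1410376/1369)a - 3590048/1369. Dividing through by -128216/1369 gives the monic gcd a^2 + 11a + 28.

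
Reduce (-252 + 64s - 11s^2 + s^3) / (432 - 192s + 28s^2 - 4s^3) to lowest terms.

By polynomial division,
  s^3 - 11s^2 + 64s - 252 = (-1/4)(-4s^3 + 28s^2 - 192s + 432) + (-4s^2 + 16s - 144)
  -4s^3 + 28s^2 - 192s + 432 = (s - 3)(-4s^2 + 16s - 144) + (0)
Last nonzero remainder: -4s^2 + 16s - 144. Dividing through by -4 gives the monic gcd s^2 - 4s + 36.
Cancel s^2 - 4s + 36 from numerator and denominator to get the reduced form.

(7 - s)/(-12 + 4s)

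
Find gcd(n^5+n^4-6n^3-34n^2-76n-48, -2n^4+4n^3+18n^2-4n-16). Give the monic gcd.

Repeated division with remainder:
  n^5+n^4-6n^3-34n^2-76n-48 = (-(1/2)n-3/2)(-2n^4+4n^3+18n^2-4n-16) + (9n^3-9n^2-90n-72)
  -2n^4+4n^3+18n^2-4n-16 = (-(2/9)n+2/9)(9n^3-9n^2-90n-72) + (0)
Last nonzero remainder: 9n^3-9n^2-90n-72. Dividing through by 9 gives the monic gcd n^3-n^2-10n-8.

n^3-n^2-10n-8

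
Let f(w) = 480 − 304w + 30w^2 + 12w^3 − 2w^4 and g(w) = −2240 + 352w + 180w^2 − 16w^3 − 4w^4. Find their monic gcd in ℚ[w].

80 − 24w − 3w^2 + w^3

Apply the Euclidean algorithm:
  −2w^4 + 12w^3 + 30w^2 − 304w + 480 = (1/2)(−4w^4 − 16w^3 + 180w^2 + 352w − 2240) + (20w^3 − 60w^2 − 480w + 1600)
  −4w^4 − 16w^3 + 180w^2 + 352w − 2240 = (−(1/5)w − 7/5)(20w^3 − 60w^2 − 480w + 1600) + (0)
Last nonzero remainder: 20w^3 − 60w^2 − 480w + 1600. Dividing through by 20 gives the monic gcd w^3 − 3w^2 − 24w + 80.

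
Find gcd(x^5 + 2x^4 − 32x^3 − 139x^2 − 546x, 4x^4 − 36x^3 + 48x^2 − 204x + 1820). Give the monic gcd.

By polynomial division,
  x^5 + 2x^4 − 32x^3 − 139x^2 − 546x = ((1/4)x + 11/4)(4x^4 − 36x^3 + 48x^2 − 204x + 1820) + (55x^3 − 220x^2 − 440x − 5005)
  4x^4 − 36x^3 + 48x^2 − 204x + 1820 = ((4/55)x − 4/11)(55x^3 − 220x^2 − 440x − 5005) + (0)
Last nonzero remainder: 55x^3 − 220x^2 − 440x − 5005. Dividing through by 55 gives the monic gcd x^3 − 4x^2 − 8x − 91.

x^3 − 4x^2 − 8x − 91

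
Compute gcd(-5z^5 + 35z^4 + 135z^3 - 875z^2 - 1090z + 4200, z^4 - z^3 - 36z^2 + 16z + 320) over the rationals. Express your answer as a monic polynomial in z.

Repeated division with remainder:
  -5z^5 + 35z^4 + 135z^3 - 875z^2 - 1090z + 4200 = (-5z + 30)(z^4 - z^3 - 36z^2 + 16z + 320) + (-15z^3 + 285z^2 + 30z - 5400)
  z^4 - z^3 - 36z^2 + 16z + 320 = (-(1/15)z - 6/5)(-15z^3 + 285z^2 + 30z - 5400) + (308z^2 - 308z - 6160)
  -15z^3 + 285z^2 + 30z - 5400 = (-(15/308)z + 135/154)(308z^2 - 308z - 6160) + (0)
Last nonzero remainder: 308z^2 - 308z - 6160. Dividing through by 308 gives the monic gcd z^2 - z - 20.

z^2 - z - 20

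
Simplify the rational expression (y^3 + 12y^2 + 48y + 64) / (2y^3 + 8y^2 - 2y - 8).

Repeated division with remainder:
  y^3 + 12y^2 + 48y + 64 = (1/2)(2y^3 + 8y^2 - 2y - 8) + (8y^2 + 49y + 68)
  2y^3 + 8y^2 - 2y - 8 = ((1/4)y - 17/32)(8y^2 + 49y + 68) + ((225/32)y + 225/8)
  8y^2 + 49y + 68 = ((256/225)y + 544/225)((225/32)y + 225/8) + (0)
Last nonzero remainder: (225/32)y + 225/8. Dividing through by 225/32 gives the monic gcd y + 4.
Cancel y + 4 from numerator and denominator to get the reduced form.

(y^2 + 8y + 16)/(2y^2 - 2)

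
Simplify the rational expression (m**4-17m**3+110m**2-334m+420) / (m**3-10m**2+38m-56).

(m**2-11m+30)/(m-4)

Euclidean algorithm in ℚ[m]:
  m**4-17m**3+110m**2-334m+420 = (m-7)(m**3-10m**2+38m-56) + (2m**2-12m+28)
  m**3-10m**2+38m-56 = ((1/2)m-2)(2m**2-12m+28) + (0)
Last nonzero remainder: 2m**2-12m+28. Dividing through by 2 gives the monic gcd m**2-6m+14.
Cancel m**2-6m+14 from numerator and denominator to get the reduced form.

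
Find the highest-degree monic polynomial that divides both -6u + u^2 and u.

u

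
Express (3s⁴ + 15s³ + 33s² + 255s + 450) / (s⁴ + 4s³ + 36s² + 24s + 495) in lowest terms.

(3s² + 21s + 30)/(s² + 6s + 33)

Apply the Euclidean algorithm:
  3s⁴ + 15s³ + 33s² + 255s + 450 = (3)(s⁴ + 4s³ + 36s² + 24s + 495) + (3s³ - 75s² + 183s - 1035)
  s⁴ + 4s³ + 36s² + 24s + 495 = ((1/3)s + 29/3)(3s³ - 75s² + 183s - 1035) + (700s² - 1400s + 10500)
  3s³ - 75s² + 183s - 1035 = ((3/700)s - 69/700)(700s² - 1400s + 10500) + (0)
Last nonzero remainder: 700s² - 1400s + 10500. Dividing through by 700 gives the monic gcd s² - 2s + 15.
Cancel s² - 2s + 15 from numerator and denominator to get the reduced form.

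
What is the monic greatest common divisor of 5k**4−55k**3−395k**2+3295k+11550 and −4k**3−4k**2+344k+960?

By polynomial division,
  5k**4−55k**3−395k**2+3295k+11550 = (−(5/4)k+15)(−4k**3−4k**2+344k+960) + (95k**2−665k−2850)
  −4k**3−4k**2+344k+960 = (−(4/95)k−32/95)(95k**2−665k−2850) + (0)
Last nonzero remainder: 95k**2−665k−2850. Dividing through by 95 gives the monic gcd k**2−7k−30.

k**2−7k−30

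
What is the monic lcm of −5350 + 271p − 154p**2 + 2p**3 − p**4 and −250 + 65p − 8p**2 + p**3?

Euclidean algorithm in ℚ[p]:
  −p**4 + 2p**3 − 154p**2 + 271p − 5350 = (−p − 6)(p**3 − 8p**2 + 65p − 250) + (−137p**2 + 411p − 6850)
  p**3 − 8p**2 + 65p − 250 = (−(1/137)p + 5/137)(−137p**2 + 411p − 6850) + (0)
Last nonzero remainder: −137p**2 + 411p − 6850. Dividing through by −137 gives the monic gcd p**2 − 3p + 50.
Then lcm(f, g) = f·g / gcd(f, g); expanding and making the result monic gives the answer.

−26750 + 6705p − 1041p**2 + 164p**3 − 7p**4 + p**5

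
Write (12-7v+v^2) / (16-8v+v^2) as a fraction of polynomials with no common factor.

(-3+v)/(-4+v)

Euclidean algorithm in ℚ[v]:
  v^2-7v+12 = (v^2-8v+16) + (v-4)
  v^2-8v+16 = (v-4)(v-4) + (0)
The last nonzero remainder v-4 is already monic.
Cancel v-4 from numerator and denominator to get the reduced form.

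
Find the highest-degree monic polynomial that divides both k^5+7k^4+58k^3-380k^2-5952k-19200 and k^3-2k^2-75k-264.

Euclidean algorithm in ℚ[k]:
  k^5+7k^4+58k^3-380k^2-5952k-19200 = (k^2+9k+151)(k^3-2k^2-75k-264) + (861k^2+7749k+20664)
  k^3-2k^2-75k-264 = ((1/861)k-11/861)(861k^2+7749k+20664) + (0)
Last nonzero remainder: 861k^2+7749k+20664. Dividing through by 861 gives the monic gcd k^2+9k+24.

k^2+9k+24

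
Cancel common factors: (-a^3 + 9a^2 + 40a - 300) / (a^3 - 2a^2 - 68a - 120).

(-a + 5)/(a + 2)

By polynomial division,
  -a^3 + 9a^2 + 40a - 300 = (-1)(a^3 - 2a^2 - 68a - 120) + (7a^2 - 28a - 420)
  a^3 - 2a^2 - 68a - 120 = ((1/7)a + 2/7)(7a^2 - 28a - 420) + (0)
Last nonzero remainder: 7a^2 - 28a - 420. Dividing through by 7 gives the monic gcd a^2 - 4a - 60.
Cancel a^2 - 4a - 60 from numerator and denominator to get the reduced form.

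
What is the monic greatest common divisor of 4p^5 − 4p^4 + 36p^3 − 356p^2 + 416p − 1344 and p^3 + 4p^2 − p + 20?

By polynomial division,
  4p^5 − 4p^4 + 36p^3 − 356p^2 + 416p − 1344 = (4p^2 − 20p + 120)(p^3 + 4p^2 − p + 20) + (−936p^2 + 936p − 3744)
  p^3 + 4p^2 − p + 20 = (−(1/936)p − 5/936)(−936p^2 + 936p − 3744) + (0)
Last nonzero remainder: −936p^2 + 936p − 3744. Dividing through by −936 gives the monic gcd p^2 − p + 4.

p^2 − p + 4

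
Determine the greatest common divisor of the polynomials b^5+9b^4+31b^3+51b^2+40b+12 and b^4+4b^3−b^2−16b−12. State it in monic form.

Repeated division with remainder:
  b^5+9b^4+31b^3+51b^2+40b+12 = (b+5)(b^4+4b^3−b^2−16b−12) + (12b^3+72b^2+132b+72)
  b^4+4b^3−b^2−16b−12 = ((1/12)b−1/6)(12b^3+72b^2+132b+72) + (0)
Last nonzero remainder: 12b^3+72b^2+132b+72. Dividing through by 12 gives the monic gcd b^3+6b^2+11b+6.

b^3+6b^2+11b+6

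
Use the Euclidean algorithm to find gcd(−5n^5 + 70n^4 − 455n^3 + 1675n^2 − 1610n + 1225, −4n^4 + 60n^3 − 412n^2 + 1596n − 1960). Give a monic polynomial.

Euclidean algorithm in ℚ[n]:
  −5n^5 + 70n^4 − 455n^3 + 1675n^2 − 1610n + 1225 = ((5/4)n + 5/4)(−4n^4 + 60n^3 − 412n^2 + 1596n − 1960) + (−15n^3 + 195n^2 − 1155n + 3675)
  −4n^4 + 60n^3 − 412n^2 + 1596n − 1960 = ((4/15)n − 8/15)(−15n^3 + 195n^2 − 1155n + 3675) + (0)
Last nonzero remainder: −15n^3 + 195n^2 − 1155n + 3675. Dividing through by −15 gives the monic gcd n^3 − 13n^2 + 77n − 245.

n^3 − 13n^2 + 77n − 245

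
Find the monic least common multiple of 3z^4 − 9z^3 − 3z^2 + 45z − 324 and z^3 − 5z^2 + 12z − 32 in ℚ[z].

Repeated division with remainder:
  3z^4 − 9z^3 − 3z^2 + 45z − 324 = (3z + 6)(z^3 − 5z^2 + 12z − 32) + (−9z^2 + 69z − 132)
  z^3 − 5z^2 + 12z − 32 = (−(1/9)z − 8/27)(−9z^2 + 69z − 132) + ((160/9)z − 640/9)
  −9z^2 + 69z − 132 = (−(81/160)z + 297/160)((160/9)z − 640/9) + (0)
Last nonzero remainder: (160/9)z − 640/9. Dividing through by 160/9 gives the monic gcd z − 4.
Then lcm(f, g) = f·g / gcd(f, g); expanding and making the result monic gives the answer.

z^6 − 4z^5 + 10z^4 − 8z^3 − 131z^2 + 228z − 864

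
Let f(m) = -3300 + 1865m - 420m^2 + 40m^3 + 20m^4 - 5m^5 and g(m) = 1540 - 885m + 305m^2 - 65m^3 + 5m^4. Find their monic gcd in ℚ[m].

By polynomial division,
  -5m^5 + 20m^4 + 40m^3 - 420m^2 + 1865m - 3300 = (-m - 9)(5m^4 - 65m^3 + 305m^2 - 885m + 1540) + (-240m^3 + 1440m^2 - 4560m + 10560)
  5m^4 - 65m^3 + 305m^2 - 885m + 1540 = (-(1/48)m + 7/48)(-240m^3 + 1440m^2 - 4560m + 10560) + (0)
Last nonzero remainder: -240m^3 + 1440m^2 - 4560m + 10560. Dividing through by -240 gives the monic gcd m^3 - 6m^2 + 19m - 44.

-44 + 19m - 6m^2 + m^3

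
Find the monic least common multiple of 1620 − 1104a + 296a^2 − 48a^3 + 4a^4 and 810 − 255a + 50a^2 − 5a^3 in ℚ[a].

By polynomial division,
  4a^4 − 48a^3 + 296a^2 − 1104a + 1620 = (−(4/5)a + 8/5)(−5a^3 + 50a^2 − 255a + 810) + (12a^2 − 48a + 324)
  −5a^3 + 50a^2 − 255a + 810 = (−(5/12)a + 5/2)(12a^2 − 48a + 324) + (0)
Last nonzero remainder: 12a^2 − 48a + 324. Dividing through by 12 gives the monic gcd a^2 − 4a + 27.
Then lcm(f, g) = f·g / gcd(f, g); expanding and making the result monic gives the answer.

−2430 + 2061a − 720a^2 + 146a^3 − 18a^4 + a^5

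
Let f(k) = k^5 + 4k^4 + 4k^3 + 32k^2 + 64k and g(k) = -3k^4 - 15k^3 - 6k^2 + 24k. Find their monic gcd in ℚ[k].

Apply the Euclidean algorithm:
  k^5 + 4k^4 + 4k^3 + 32k^2 + 64k = (-(1/3)k + 1/3)(-3k^4 - 15k^3 - 6k^2 + 24k) + (7k^3 + 42k^2 + 56k)
  -3k^4 - 15k^3 - 6k^2 + 24k = (-(3/7)k + 3/7)(7k^3 + 42k^2 + 56k) + (0)
Last nonzero remainder: 7k^3 + 42k^2 + 56k. Dividing through by 7 gives the monic gcd k^3 + 6k^2 + 8k.

k^3 + 6k^2 + 8k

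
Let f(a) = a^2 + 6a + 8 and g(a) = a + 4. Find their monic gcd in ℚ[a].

Apply the Euclidean algorithm:
  a^2 + 6a + 8 = (a + 2)(a + 4) + (0)
The last nonzero remainder a + 4 is already monic.

a + 4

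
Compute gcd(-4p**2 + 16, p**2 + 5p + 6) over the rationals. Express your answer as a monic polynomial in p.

p + 2

Euclidean algorithm in ℚ[p]:
  -4p**2 + 16 = (-4)(p**2 + 5p + 6) + (20p + 40)
  p**2 + 5p + 6 = ((1/20)p + 3/20)(20p + 40) + (0)
Last nonzero remainder: 20p + 40. Dividing through by 20 gives the monic gcd p + 2.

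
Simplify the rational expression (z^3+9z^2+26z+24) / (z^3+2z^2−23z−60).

(z+2)/(z−5)

Repeated division with remainder:
  z^3+9z^2+26z+24 = (z^3+2z^2−23z−60) + (7z^2+49z+84)
  z^3+2z^2−23z−60 = ((1/7)z−5/7)(7z^2+49z+84) + (0)
Last nonzero remainder: 7z^2+49z+84. Dividing through by 7 gives the monic gcd z^2+7z+12.
Cancel z^2+7z+12 from numerator and denominator to get the reduced form.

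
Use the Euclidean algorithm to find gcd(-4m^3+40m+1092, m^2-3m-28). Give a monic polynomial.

Apply the Euclidean algorithm:
  -4m^3+40m+1092 = (-4m-12)(m^2-3m-28) + (-108m+756)
  m^2-3m-28 = (-(1/108)m-1/27)(-108m+756) + (0)
Last nonzero remainder: -108m+756. Dividing through by -108 gives the monic gcd m-7.

m-7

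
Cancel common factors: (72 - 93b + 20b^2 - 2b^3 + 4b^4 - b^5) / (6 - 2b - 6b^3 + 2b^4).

Euclidean algorithm in ℚ[b]:
  -b^5 + 4b^4 - 2b^3 + 20b^2 - 93b + 72 = (-(1/2)b + 1/2)(2b^4 - 6b^3 - 2b + 6) + (b^3 + 19b^2 - 89b + 69)
  2b^4 - 6b^3 - 2b + 6 = (2b - 44)(b^3 + 19b^2 - 89b + 69) + (1014b^2 - 4056b + 3042)
  b^3 + 19b^2 - 89b + 69 = ((1/1014)b + 23/1014)(1014b^2 - 4056b + 3042) + (0)
Last nonzero remainder: 1014b^2 - 4056b + 3042. Dividing through by 1014 gives the monic gcd b^2 - 4b + 3.
Cancel b^2 - 4b + 3 from numerator and denominator to get the reduced form.

(24 + b - b^3)/(2 + 2b + 2b^2)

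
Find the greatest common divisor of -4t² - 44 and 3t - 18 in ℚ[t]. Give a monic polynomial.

Euclidean algorithm in ℚ[t]:
  -4t² - 44 = (-(4/3)t - 8)(3t - 18) + (-188)
  3t - 18 = (-(3/188)t + 9/94)(-188) + (0)
The last nonzero remainder is the constant -188, so the polynomials are coprime and gcd = 1.

1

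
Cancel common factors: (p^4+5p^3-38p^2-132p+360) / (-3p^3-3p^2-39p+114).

Apply the Euclidean algorithm:
  p^4+5p^3-38p^2-132p+360 = (-(1/3)p-4/3)(-3p^3-3p^2-39p+114) + (-55p^2-146p+512)
  -3p^3-3p^2-39p+114 = ((3/55)p-273/3025)(-55p^2-146p+512) + (-(242313/3025)p+484626/3025)
  -55p^2-146p+512 = ((166375/242313)p+774400/242313)(-(242313/3025)p+484626/3025) + (0)
Last nonzero remainder: -(242313/3025)p+484626/3025. Dividing through by -242313/3025 gives the monic gcd p-2.
Cancel p-2 from numerator and denominator to get the reduced form.

(-p^3-7p^2+24p+180)/(3p^2+9p+57)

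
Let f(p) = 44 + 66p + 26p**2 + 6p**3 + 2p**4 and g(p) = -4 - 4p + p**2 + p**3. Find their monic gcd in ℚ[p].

2 + 3p + p**2

Euclidean algorithm in ℚ[p]:
  2p**4 + 6p**3 + 26p**2 + 66p + 44 = (2p + 4)(p**3 + p**2 - 4p - 4) + (30p**2 + 90p + 60)
  p**3 + p**2 - 4p - 4 = ((1/30)p - 1/15)(30p**2 + 90p + 60) + (0)
Last nonzero remainder: 30p**2 + 90p + 60. Dividing through by 30 gives the monic gcd p**2 + 3p + 2.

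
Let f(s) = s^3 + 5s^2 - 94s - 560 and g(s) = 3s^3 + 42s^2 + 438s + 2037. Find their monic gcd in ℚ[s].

s + 7

Repeated division with remainder:
  s^3 + 5s^2 - 94s - 560 = (1/3)(3s^3 + 42s^2 + 438s + 2037) + (-9s^2 - 240s - 1239)
  3s^3 + 42s^2 + 438s + 2037 = (-(1/3)s + 38/9)(-9s^2 - 240s - 1239) + ((3115/3)s + 21805/3)
  -9s^2 - 240s - 1239 = (-(27/3115)s - 531/3115)((3115/3)s + 21805/3) + (0)
Last nonzero remainder: (3115/3)s + 21805/3. Dividing through by 3115/3 gives the monic gcd s + 7.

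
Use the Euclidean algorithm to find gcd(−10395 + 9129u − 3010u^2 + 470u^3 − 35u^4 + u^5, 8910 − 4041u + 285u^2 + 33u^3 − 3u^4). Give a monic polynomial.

27 − 12u + u^2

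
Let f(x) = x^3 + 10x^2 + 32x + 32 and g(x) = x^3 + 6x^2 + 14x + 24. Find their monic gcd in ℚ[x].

x + 4

Repeated division with remainder:
  x^3 + 10x^2 + 32x + 32 = (x^3 + 6x^2 + 14x + 24) + (4x^2 + 18x + 8)
  x^3 + 6x^2 + 14x + 24 = ((1/4)x + 3/8)(4x^2 + 18x + 8) + ((21/4)x + 21)
  4x^2 + 18x + 8 = ((16/21)x + 8/21)((21/4)x + 21) + (0)
Last nonzero remainder: (21/4)x + 21. Dividing through by 21/4 gives the monic gcd x + 4.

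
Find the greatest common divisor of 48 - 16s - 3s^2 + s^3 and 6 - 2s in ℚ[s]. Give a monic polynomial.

-3 + s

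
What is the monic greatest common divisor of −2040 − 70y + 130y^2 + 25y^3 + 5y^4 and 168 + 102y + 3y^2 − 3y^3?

4 + y

Euclidean algorithm in ℚ[y]:
  5y^4 + 25y^3 + 130y^2 − 70y − 2040 = (−(5/3)y − 10)(−3y^3 + 3y^2 + 102y + 168) + (330y^2 + 1230y − 360)
  −3y^3 + 3y^2 + 102y + 168 = (−(1/110)y + 26/605)(330y^2 + 1230y − 360) + ((5550/121)y + 22200/121)
  330y^2 + 1230y − 360 = ((1331/185)y − 363/185)((5550/121)y + 22200/121) + (0)
Last nonzero remainder: (5550/121)y + 22200/121. Dividing through by 5550/121 gives the monic gcd y + 4.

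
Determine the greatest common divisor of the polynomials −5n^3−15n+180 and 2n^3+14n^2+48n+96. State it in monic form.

n^2+3n+12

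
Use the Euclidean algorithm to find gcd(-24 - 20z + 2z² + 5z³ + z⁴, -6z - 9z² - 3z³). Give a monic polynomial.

By polynomial division,
  z⁴ + 5z³ + 2z² - 20z - 24 = (-(1/3)z - 2/3)(-3z³ - 9z² - 6z) + (-6z² - 24z - 24)
  -3z³ - 9z² - 6z = ((1/2)z - 1/2)(-6z² - 24z - 24) + (-6z - 12)
  -6z² - 24z - 24 = (z + 2)(-6z - 12) + (0)
Last nonzero remainder: -6z - 12. Dividing through by -6 gives the monic gcd z + 2.

2 + z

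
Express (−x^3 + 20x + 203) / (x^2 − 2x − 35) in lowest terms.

Apply the Euclidean algorithm:
  −x^3 + 20x + 203 = (−x − 2)(x^2 − 2x − 35) + (−19x + 133)
  x^2 − 2x − 35 = (−(1/19)x − 5/19)(−19x + 133) + (0)
Last nonzero remainder: −19x + 133. Dividing through by −19 gives the monic gcd x − 7.
Cancel x − 7 from numerator and denominator to get the reduced form.

(−x^2 − 7x − 29)/(x + 5)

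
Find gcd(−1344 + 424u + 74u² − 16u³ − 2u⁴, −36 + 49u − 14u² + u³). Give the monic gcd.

−4 + u

Apply the Euclidean algorithm:
  −2u⁴ − 16u³ + 74u² + 424u − 1344 = (−2u − 44)(u³ − 14u² + 49u − 36) + (−444u² + 2508u − 2928)
  u³ − 14u² + 49u − 36 = (−(1/444)u + 103/5476)(−444u² + 2508u − 2928) + (−(6528/1369)u + 26112/1369)
  −444u² + 2508u − 2928 = ((50653/544)u − 83509/544)(−(6528/1369)u + 26112/1369) + (0)
Last nonzero remainder: −(6528/1369)u + 26112/1369. Dividing through by −6528/1369 gives the monic gcd u − 4.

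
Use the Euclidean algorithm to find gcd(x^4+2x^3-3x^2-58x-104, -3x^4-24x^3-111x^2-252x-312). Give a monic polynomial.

Euclidean algorithm in ℚ[x]:
  x^4+2x^3-3x^2-58x-104 = (-1/3)(-3x^4-24x^3-111x^2-252x-312) + (-6x^3-40x^2-142x-208)
  -3x^4-24x^3-111x^2-252x-312 = ((1/2)x+2/3)(-6x^3-40x^2-142x-208) + (-(40/3)x^2-(160/3)x-520/3)
  -6x^3-40x^2-142x-208 = ((9/20)x+6/5)(-(40/3)x^2-(160/3)x-520/3) + (0)
Last nonzero remainder: -(40/3)x^2-(160/3)x-520/3. Dividing through by -40/3 gives the monic gcd x^2+4x+13.

x^2+4x+13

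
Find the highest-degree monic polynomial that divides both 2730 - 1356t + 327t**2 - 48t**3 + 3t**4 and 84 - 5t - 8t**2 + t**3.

-7 + t

By polynomial division,
  3t**4 - 48t**3 + 327t**2 - 1356t + 2730 = (3t - 24)(t**3 - 8t**2 - 5t + 84) + (150t**2 - 1728t + 4746)
  t**3 - 8t**2 - 5t + 84 = ((1/150)t + 44/1875)(150t**2 - 1728t + 4746) + ((2444/625)t - 17108/625)
  150t**2 - 1728t + 4746 = ((46875/1222)t - 211875/1222)((2444/625)t - 17108/625) + (0)
Last nonzero remainder: (2444/625)t - 17108/625. Dividing through by 2444/625 gives the monic gcd t - 7.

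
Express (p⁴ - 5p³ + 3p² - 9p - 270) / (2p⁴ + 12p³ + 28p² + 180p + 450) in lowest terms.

(p - 6)/(2p + 10)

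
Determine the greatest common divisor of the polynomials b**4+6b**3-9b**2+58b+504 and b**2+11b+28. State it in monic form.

By polynomial division,
  b**4+6b**3-9b**2+58b+504 = (b**2-5b+18)(b**2+11b+28) + (0)
The last nonzero remainder b**2+11b+28 is already monic.

b**2+11b+28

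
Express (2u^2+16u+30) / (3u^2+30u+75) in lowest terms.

(2u+6)/(3u+15)

Repeated division with remainder:
  2u^2+16u+30 = (2/3)(3u^2+30u+75) + (−4u−20)
  3u^2+30u+75 = (−(3/4)u−15/4)(−4u−20) + (0)
Last nonzero remainder: −4u−20. Dividing through by −4 gives the monic gcd u+5.
Cancel u+5 from numerator and denominator to get the reduced form.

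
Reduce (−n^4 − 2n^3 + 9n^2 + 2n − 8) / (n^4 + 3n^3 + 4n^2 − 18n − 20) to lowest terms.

Euclidean algorithm in ℚ[n]:
  −n^4 − 2n^3 + 9n^2 + 2n − 8 = (−1)(n^4 + 3n^3 + 4n^2 − 18n − 20) + (n^3 + 13n^2 − 16n − 28)
  n^4 + 3n^3 + 4n^2 − 18n − 20 = (n − 10)(n^3 + 13n^2 − 16n − 28) + (150n^2 − 150n − 300)
  n^3 + 13n^2 − 16n − 28 = ((1/150)n + 7/75)(150n^2 − 150n − 300) + (0)
Last nonzero remainder: 150n^2 − 150n − 300. Dividing through by 150 gives the monic gcd n^2 − n − 2.
Cancel n^2 − n − 2 from numerator and denominator to get the reduced form.

(−n^2 − 3n + 4)/(n^2 + 4n + 10)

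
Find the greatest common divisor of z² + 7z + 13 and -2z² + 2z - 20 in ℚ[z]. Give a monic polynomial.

1

Apply the Euclidean algorithm:
  z² + 7z + 13 = (-1/2)(-2z² + 2z - 20) + (8z + 3)
  -2z² + 2z - 20 = (-(1/4)z + 11/32)(8z + 3) + (-673/32)
  8z + 3 = (-(256/673)z - 96/673)(-673/32) + (0)
The last nonzero remainder is the constant -673/32, so the polynomials are coprime and gcd = 1.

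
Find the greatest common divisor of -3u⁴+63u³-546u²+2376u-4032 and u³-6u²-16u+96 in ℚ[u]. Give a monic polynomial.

Apply the Euclidean algorithm:
  -3u⁴+63u³-546u²+2376u-4032 = (-3u+45)(u³-6u²-16u+96) + (-324u²+3384u-8352)
  u³-6u²-16u+96 = (-(1/324)u-10/729)(-324u²+3384u-8352) + ((376/81)u-1504/81)
  -324u²+3384u-8352 = (-(6561/94)u+21141/47)((376/81)u-1504/81) + (0)
Last nonzero remainder: (376/81)u-1504/81. Dividing through by 376/81 gives the monic gcd u-4.

u-4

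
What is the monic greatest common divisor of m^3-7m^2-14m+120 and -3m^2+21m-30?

By polynomial division,
  m^3-7m^2-14m+120 = (-(1/3)m)(-3m^2+21m-30) + (-24m+120)
  -3m^2+21m-30 = ((1/8)m-1/4)(-24m+120) + (0)
Last nonzero remainder: -24m+120. Dividing through by -24 gives the monic gcd m-5.

m-5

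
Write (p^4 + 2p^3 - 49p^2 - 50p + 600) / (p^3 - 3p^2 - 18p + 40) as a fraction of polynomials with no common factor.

Repeated division with remainder:
  p^4 + 2p^3 - 49p^2 - 50p + 600 = (p + 5)(p^3 - 3p^2 - 18p + 40) + (-16p^2 + 400)
  p^3 - 3p^2 - 18p + 40 = (-(1/16)p + 3/16)(-16p^2 + 400) + (7p - 35)
  -16p^2 + 400 = (-(16/7)p - 80/7)(7p - 35) + (0)
Last nonzero remainder: 7p - 35. Dividing through by 7 gives the monic gcd p - 5.
Cancel p - 5 from numerator and denominator to get the reduced form.

(p^3 + 7p^2 - 14p - 120)/(p^2 + 2p - 8)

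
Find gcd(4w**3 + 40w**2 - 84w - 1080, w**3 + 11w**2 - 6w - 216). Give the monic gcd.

w**2 + 15w + 54

By polynomial division,
  4w**3 + 40w**2 - 84w - 1080 = (4)(w**3 + 11w**2 - 6w - 216) + (-4w**2 - 60w - 216)
  w**3 + 11w**2 - 6w - 216 = (-(1/4)w + 1)(-4w**2 - 60w - 216) + (0)
Last nonzero remainder: -4w**2 - 60w - 216. Dividing through by -4 gives the monic gcd w**2 + 15w + 54.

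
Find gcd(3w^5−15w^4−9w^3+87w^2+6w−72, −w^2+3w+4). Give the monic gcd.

By polynomial division,
  3w^5−15w^4−9w^3+87w^2+6w−72 = (−3w^3+6w^2+15w−18)(−w^2+3w+4) + (0)
Last nonzero remainder: −w^2+3w+4. Dividing through by −1 gives the monic gcd w^2−3w−4.

w^2−3w−4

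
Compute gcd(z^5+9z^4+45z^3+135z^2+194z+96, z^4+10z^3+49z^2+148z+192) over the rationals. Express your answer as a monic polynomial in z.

By polynomial division,
  z^5+9z^4+45z^3+135z^2+194z+96 = (z−1)(z^4+10z^3+49z^2+148z+192) + (6z^3+36z^2+150z+288)
  z^4+10z^3+49z^2+148z+192 = ((1/6)z+2/3)(6z^3+36z^2+150z+288) + (0)
Last nonzero remainder: 6z^3+36z^2+150z+288. Dividing through by 6 gives the monic gcd z^3+6z^2+25z+48.

z^3+6z^2+25z+48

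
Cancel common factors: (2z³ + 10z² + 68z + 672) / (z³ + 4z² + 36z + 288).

(2z + 14)/(z + 6)

Repeated division with remainder:
  2z³ + 10z² + 68z + 672 = (2)(z³ + 4z² + 36z + 288) + (2z² - 4z + 96)
  z³ + 4z² + 36z + 288 = ((1/2)z + 3)(2z² - 4z + 96) + (0)
Last nonzero remainder: 2z² - 4z + 96. Dividing through by 2 gives the monic gcd z² - 2z + 48.
Cancel z² - 2z + 48 from numerator and denominator to get the reduced form.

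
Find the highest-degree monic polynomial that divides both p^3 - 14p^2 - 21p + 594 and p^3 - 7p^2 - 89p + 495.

p - 11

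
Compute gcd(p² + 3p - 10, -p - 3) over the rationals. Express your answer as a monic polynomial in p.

1

Apply the Euclidean algorithm:
  p² + 3p - 10 = (-p)(-p - 3) + (-10)
  -p - 3 = ((1/10)p + 3/10)(-10) + (0)
The last nonzero remainder is the constant -10, so the polynomials are coprime and gcd = 1.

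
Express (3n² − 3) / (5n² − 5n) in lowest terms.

Euclidean algorithm in ℚ[n]:
  3n² − 3 = (3/5)(5n² − 5n) + (3n − 3)
  5n² − 5n = ((5/3)n)(3n − 3) + (0)
Last nonzero remainder: 3n − 3. Dividing through by 3 gives the monic gcd n − 1.
Cancel n − 1 from numerator and denominator to get the reduced form.

(3n + 3)/(5n)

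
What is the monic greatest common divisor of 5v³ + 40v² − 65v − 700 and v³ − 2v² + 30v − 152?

v − 4

Apply the Euclidean algorithm:
  5v³ + 40v² − 65v − 700 = (5)(v³ − 2v² + 30v − 152) + (50v² − 215v + 60)
  v³ − 2v² + 30v − 152 = ((1/50)v + 23/500)(50v² − 215v + 60) + ((3869/100)v − 3869/25)
  50v² − 215v + 60 = ((5000/3869)v − 1500/3869)((3869/100)v − 3869/25) + (0)
Last nonzero remainder: (3869/100)v − 3869/25. Dividing through by 3869/100 gives the monic gcd v − 4.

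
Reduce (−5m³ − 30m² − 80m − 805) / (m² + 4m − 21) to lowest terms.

(−5m² + 5m − 115)/(m − 3)

Euclidean algorithm in ℚ[m]:
  −5m³ − 30m² − 80m − 805 = (−5m − 10)(m² + 4m − 21) + (−145m − 1015)
  m² + 4m − 21 = (−(1/145)m + 3/145)(−145m − 1015) + (0)
Last nonzero remainder: −145m − 1015. Dividing through by −145 gives the monic gcd m + 7.
Cancel m + 7 from numerator and denominator to get the reduced form.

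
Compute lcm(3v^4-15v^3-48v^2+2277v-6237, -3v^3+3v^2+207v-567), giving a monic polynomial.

v^5-12v^4+19v^3+871v^2-7392v+14553

Euclidean algorithm in ℚ[v]:
  3v^4-15v^3-48v^2+2277v-6237 = (-v+4)(-3v^3+3v^2+207v-567) + (147v^2+882v-3969)
  -3v^3+3v^2+207v-567 = (-(1/49)v+1/7)(147v^2+882v-3969) + (0)
Last nonzero remainder: 147v^2+882v-3969. Dividing through by 147 gives the monic gcd v^2+6v-27.
Then lcm(f, g) = f·g / gcd(f, g); expanding and making the result monic gives the answer.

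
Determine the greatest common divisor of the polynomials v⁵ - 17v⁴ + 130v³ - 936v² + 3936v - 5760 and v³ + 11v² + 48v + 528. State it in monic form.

Apply the Euclidean algorithm:
  v⁵ - 17v⁴ + 130v³ - 936v² + 3936v - 5760 = (v² - 28v + 390)(v³ + 11v² + 48v + 528) + (-4410v² - 211680)
  v³ + 11v² + 48v + 528 = (-(1/4410)v - 11/4410)(-4410v² - 211680) + (0)
Last nonzero remainder: -4410v² - 211680. Dividing through by -4410 gives the monic gcd v² + 48.

v² + 48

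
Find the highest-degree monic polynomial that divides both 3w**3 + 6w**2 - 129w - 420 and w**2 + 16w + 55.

w + 5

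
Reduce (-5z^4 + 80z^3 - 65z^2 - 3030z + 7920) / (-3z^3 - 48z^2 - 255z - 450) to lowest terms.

(5z^3 - 110z^2 + 725z - 1320)/(3z^2 + 30z + 75)

Euclidean algorithm in ℚ[z]:
  -5z^4 + 80z^3 - 65z^2 - 3030z + 7920 = ((5/3)z - 160/3)(-3z^3 - 48z^2 - 255z - 450) + (-2200z^2 - 15880z - 16080)
  -3z^3 - 48z^2 - 255z - 450 = ((3/2200)z + 1449/121000)(-2200z^2 - 15880z - 16080) + (-(129792/3025)z - 778752/3025)
  -2200z^2 - 15880z - 16080 = ((831875/16224)z + 1013375/16224)(-(129792/3025)z - 778752/3025) + (0)
Last nonzero remainder: -(129792/3025)z - 778752/3025. Dividing through by -129792/3025 gives the monic gcd z + 6.
Cancel z + 6 from numerator and denominator to get the reduced form.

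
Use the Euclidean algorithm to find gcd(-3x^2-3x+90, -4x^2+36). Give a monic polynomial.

Repeated division with remainder:
  -3x^2-3x+90 = (3/4)(-4x^2+36) + (-3x+63)
  -4x^2+36 = ((4/3)x+28)(-3x+63) + (-1728)
  -3x+63 = ((1/576)x-7/192)(-1728) + (0)
The last nonzero remainder is the constant -1728, so the polynomials are coprime and gcd = 1.

1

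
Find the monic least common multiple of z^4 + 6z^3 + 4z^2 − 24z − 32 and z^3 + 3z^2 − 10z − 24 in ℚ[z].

Euclidean algorithm in ℚ[z]:
  z^4 + 6z^3 + 4z^2 − 24z − 32 = (z + 3)(z^3 + 3z^2 − 10z − 24) + (5z^2 + 30z + 40)
  z^3 + 3z^2 − 10z − 24 = ((1/5)z − 3/5)(5z^2 + 30z + 40) + (0)
Last nonzero remainder: 5z^2 + 30z + 40. Dividing through by 5 gives the monic gcd z^2 + 6z + 8.
Then lcm(f, g) = f·g / gcd(f, g); expanding and making the result monic gives the answer.

z^5 + 3z^4 − 14z^3 − 36z^2 + 40z + 96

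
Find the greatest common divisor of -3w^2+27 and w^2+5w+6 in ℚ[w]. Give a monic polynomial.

w+3

Apply the Euclidean algorithm:
  -3w^2+27 = (-3)(w^2+5w+6) + (15w+45)
  w^2+5w+6 = ((1/15)w+2/15)(15w+45) + (0)
Last nonzero remainder: 15w+45. Dividing through by 15 gives the monic gcd w+3.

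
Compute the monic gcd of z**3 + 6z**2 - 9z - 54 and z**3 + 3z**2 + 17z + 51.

z + 3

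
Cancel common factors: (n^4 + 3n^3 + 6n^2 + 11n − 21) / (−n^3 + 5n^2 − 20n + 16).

Apply the Euclidean algorithm:
  n^4 + 3n^3 + 6n^2 + 11n − 21 = (−n − 8)(−n^3 + 5n^2 − 20n + 16) + (26n^2 − 133n + 107)
  −n^3 + 5n^2 − 20n + 16 = (−(1/26)n − 3/676)(26n^2 − 133n + 107) + (−(11137/676)n + 11137/676)
  26n^2 − 133n + 107 = (−(17576/11137)n + 72332/11137)(−(11137/676)n + 11137/676) + (0)
Last nonzero remainder: −(11137/676)n + 11137/676. Dividing through by −11137/676 gives the monic gcd n − 1.
Cancel n − 1 from numerator and denominator to get the reduced form.

(−n^3 − 4n^2 − 10n − 21)/(n^2 − 4n + 16)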